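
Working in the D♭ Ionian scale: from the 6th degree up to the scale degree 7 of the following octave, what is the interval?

D♭ major: D♭ E♭ F G♭ A♭ B♭ C.
So we need the interval from B♭ up to C.
From B♭ to C is 14 semitones, exactly the major ninth.

major 9th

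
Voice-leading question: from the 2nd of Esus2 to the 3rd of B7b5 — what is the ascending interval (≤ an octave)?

Esus2 has F♯ as its 2nd, and B7b5 has D♯ as its 3rd.
F♯ up to D♯ spans 6 letter names and 9 semitones — a major sixth.

major sixth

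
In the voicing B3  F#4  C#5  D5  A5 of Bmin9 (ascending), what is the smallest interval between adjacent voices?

Adjacent intervals: B3→F#4 = perfect fifth; F#4→C#5 = perfect fifth; C#5→D5 = minor second; D5→A5 = perfect fifth.
The smallest is C#5 to D5, a minor second (1 semitone).

minor second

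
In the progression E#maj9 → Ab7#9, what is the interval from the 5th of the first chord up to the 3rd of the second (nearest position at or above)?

d2

The 5th of E#maj9 is B#; the 3rd of Ab7#9 is C.
B# up to C is 0 semitones, a whole step narrower than a major second, so the interval is diminished.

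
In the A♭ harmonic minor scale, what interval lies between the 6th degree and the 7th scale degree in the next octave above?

A♭ harmonic minor: A♭ B♭ C♭ D♭ E♭ F♭ G.
That puts F♭ below G.
F♭ up to G is 15 semitones, a half step wider than a major ninth, so the interval is augmented.

augmented 9th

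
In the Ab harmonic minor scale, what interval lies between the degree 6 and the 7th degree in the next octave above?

augmented 9th

Spelling the Ab harmonic minor scale: Ab Bb Cb Db Eb Fb G.
So we need the interval from Fb up to G.
Fb up to G is 15 semitones, a half step wider than a major ninth, so the interval is augmented.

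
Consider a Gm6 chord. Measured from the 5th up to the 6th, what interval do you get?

Spelling the chord: G, Bb, D, E.
So we need the interval from D up to E.
D up to E spans 2 letter names and 2 semitones — a major second.

major second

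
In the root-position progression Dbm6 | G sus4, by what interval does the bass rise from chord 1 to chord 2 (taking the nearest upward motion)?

The roots are Db and G.
4 letter names make it a fourth; at 6 semitones (a half step wider than perfect) the quality is augmented.

augmented fourth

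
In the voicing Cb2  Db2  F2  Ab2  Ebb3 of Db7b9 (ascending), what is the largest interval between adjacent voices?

Adjacent intervals: Cb2→Db2 = major second; Db2→F2 = major third; F2→Ab2 = minor third; Ab2→Ebb3 = diminished fifth.
The largest is Ab2 to Ebb3, a diminished fifth (6 semitones).

diminished 5th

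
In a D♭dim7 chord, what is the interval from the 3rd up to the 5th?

minor third

The chord tones of D♭dim7 (D♭ diminished seventh) are D♭-F♭-A𝄫-C𝄫.
3rd = F♭; 5th = A𝄫.
3 letter names make it a third; at 3 semitones (a half step narrower than major) the quality is minor.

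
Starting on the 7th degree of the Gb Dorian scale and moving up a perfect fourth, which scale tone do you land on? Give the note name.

Bbb

The scale is Gb Ab Bbb Cb Db Eb Fb.
The 7th degree is Fb; a perfect fourth above that is Bbb — scale degree 3.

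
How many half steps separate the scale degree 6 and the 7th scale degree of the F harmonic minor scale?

3

The scale is F G Ab Bb C Db E.
Db up to E is an augmented second — 3 semitones.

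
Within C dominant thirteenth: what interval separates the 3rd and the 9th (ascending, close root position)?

minor 7th

Spelling the chord: C-E-G-Bb-D-A.
3rd = E; 9th = D.
7 letter names make it a seventh; at 10 semitones (a half step narrower than major) the quality is minor.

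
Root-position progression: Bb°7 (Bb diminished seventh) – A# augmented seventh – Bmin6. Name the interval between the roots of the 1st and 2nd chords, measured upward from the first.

The roots are Bb and A#.
From Bb to A#: 12 semitones over a seventh = augmented.

augmented seventh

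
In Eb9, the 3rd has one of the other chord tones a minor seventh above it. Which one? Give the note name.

Eb9 is spelled Eb G Bb Db F.
The 3rd is G. A minor seventh above G is F.
F is the chord's 9th.

F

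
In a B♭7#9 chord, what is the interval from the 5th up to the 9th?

B♭7#9 is spelled B♭–D–F–A♭–C♯.
That puts F below C♯.
5 letter names make it a fifth; at 8 semitones (a half step wider than perfect) the quality is augmented.

augmented 5th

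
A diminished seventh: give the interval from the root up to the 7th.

diminished seventh

Spelling the chord: A–C–Eb–Gb.
That puts A below Gb.
A up to Gb is 9 semitones, a whole step narrower than a major seventh, so the interval is diminished.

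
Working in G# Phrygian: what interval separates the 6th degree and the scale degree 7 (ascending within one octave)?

major 2nd

Spelling G# Phrygian: G# A B C# D# E F#.
The 6th degree is E and the degree 7 is F#.
Counting 2 letters and 2 half steps from E gives a major second.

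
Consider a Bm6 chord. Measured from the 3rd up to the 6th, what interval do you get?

augmented fourth

The chord tones of Bm6 (B minor sixth) are B–D–F#–G#.
So we need the interval from D up to G#.
D up to G# is 6 semitones, a half step wider than a perfect fourth, so the interval is augmented.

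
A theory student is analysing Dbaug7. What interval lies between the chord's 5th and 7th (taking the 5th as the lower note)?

Spelling the chord: Db-F-A-Cb.
So we need the interval from A up to Cb.
A up to Cb is 2 semitones, a whole step narrower than a major third, so the interval is diminished.

d3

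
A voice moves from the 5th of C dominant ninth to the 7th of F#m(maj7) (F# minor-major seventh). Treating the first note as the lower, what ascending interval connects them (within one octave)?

C dominant ninth has G as its 5th, and F#m(maj7) (F# minor-major seventh) has E# as its 7th.
G up to E# is 10 semitones, a half step wider than a major sixth, so the interval is augmented.

augmented 6th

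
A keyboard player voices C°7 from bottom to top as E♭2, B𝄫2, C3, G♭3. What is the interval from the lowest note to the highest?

The outer voices are E♭2 and G♭3.
From E♭ to G♭: 15 semitones over a tenth = minor.

minor 10th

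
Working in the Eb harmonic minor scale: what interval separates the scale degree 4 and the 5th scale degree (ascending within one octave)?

major second

Eb harmonic minor: Eb F Gb Ab Bb Cb D.
The scale degree 4 is Ab and the 5th degree is Bb.
From Ab to Bb is 2 semitones, exactly the major second.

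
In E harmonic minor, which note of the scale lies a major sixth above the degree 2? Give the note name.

D#

The scale is E F# G A B C D#.
The degree 2 is F#; a major sixth above that is D# — scale degree 7.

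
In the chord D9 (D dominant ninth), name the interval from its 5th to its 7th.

minor third

D9 (D dominant ninth): D–F#–A–C–E.
5th = A; 7th = C.
A up to C is 3 semitones, a half step narrower than a major third, so the interval is minor.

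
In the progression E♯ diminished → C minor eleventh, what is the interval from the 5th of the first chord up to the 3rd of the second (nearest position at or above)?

E♯ diminished has B as its 5th, and C minor eleventh has E♭ as its 3rd.
B up to E♭ is 4 semitones, a half step narrower than a perfect fourth, so the interval is diminished.

diminished 4th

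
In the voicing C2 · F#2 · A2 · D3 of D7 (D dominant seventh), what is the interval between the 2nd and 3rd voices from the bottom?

minor third

Those voices are F#2 and A2.
F# up to A is 3 semitones, a half step narrower than a major third, so the interval is minor.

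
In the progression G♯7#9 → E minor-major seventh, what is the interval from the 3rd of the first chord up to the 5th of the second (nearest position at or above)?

d8

The 3rd of G♯7#9 is B♯; the 5th of E minor-major seventh is B.
B♯ up to B is 11 semitones, a half step narrower than a perfect octave, so the interval is diminished.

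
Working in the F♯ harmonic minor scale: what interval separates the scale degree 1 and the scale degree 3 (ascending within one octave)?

F♯ harmonic minor: F♯ G♯ A B C♯ D E♯.
The scale degree 1 is F♯ and the scale degree 3 is A.
F♯ up to A is 3 semitones, a half step narrower than a major third, so the interval is minor.

minor 3rd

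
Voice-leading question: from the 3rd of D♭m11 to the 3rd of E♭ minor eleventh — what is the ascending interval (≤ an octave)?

major second

D♭m11 has F♭ as its 3rd, and E♭ minor eleventh has G♭ as its 3rd.
From F♭ to G♭ is 2 semitones, exactly the major second.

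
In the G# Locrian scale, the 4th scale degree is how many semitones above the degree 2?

The scale is G# A B C# D E F#.
A up to C# is a major third — 4 semitones.

4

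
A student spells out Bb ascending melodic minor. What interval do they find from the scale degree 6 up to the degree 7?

Spelling Bb ascending melodic minor: Bb C Db Eb F G A.
That puts G below A.
Counting 2 letters and 2 half steps from G gives a major second.

major second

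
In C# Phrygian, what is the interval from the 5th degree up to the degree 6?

Spelling C# Phrygian: C# D E F# G# A B.
The 5th degree is G# and the scale degree 6 is A.
G# up to A is 1 semitone, a half step narrower than a major second, so the interval is minor.

m2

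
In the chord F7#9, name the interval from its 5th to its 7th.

F7#9: F-A-C-E♭-G♯.
So we need the interval from C up to E♭.
3 letter names make it a third; at 3 semitones (a half step narrower than major) the quality is minor.

minor third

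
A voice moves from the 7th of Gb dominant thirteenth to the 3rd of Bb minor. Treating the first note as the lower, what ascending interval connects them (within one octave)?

The 7th of Gb dominant thirteenth is Fb; the 3rd of Bb minor is Db.
Counting 6 letters and 9 half steps from Fb gives a major sixth.

major sixth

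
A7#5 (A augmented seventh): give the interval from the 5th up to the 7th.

diminished third

Aaug7 is spelled A, C#, E#, G.
The 5th is E# and the 7th is G.
From E# to G: 2 semitones over a third = diminished.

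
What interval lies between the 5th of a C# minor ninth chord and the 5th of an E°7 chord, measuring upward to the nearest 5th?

The 5th of C# minor ninth is G#; the 5th of E°7 is Bb.
3 letter names make it a third; at 2 semitones (a whole step narrower than major) the quality is diminished.

diminished third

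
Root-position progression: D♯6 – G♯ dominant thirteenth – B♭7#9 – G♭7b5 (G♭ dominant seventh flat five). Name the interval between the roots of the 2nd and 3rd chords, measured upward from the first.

diminished 3rd

The roots are G♯ and B♭.
From G♯ to B♭: 2 semitones over a third = diminished.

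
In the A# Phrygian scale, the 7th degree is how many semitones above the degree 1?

10

The scale is A# B C# D# E# F# G#.
A# up to G# is a minor seventh — 10 semitones.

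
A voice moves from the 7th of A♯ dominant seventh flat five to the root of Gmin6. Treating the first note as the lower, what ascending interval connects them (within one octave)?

d8

The 7th of A♯ dominant seventh flat five is G♯; the root of Gmin6 is G.
G♯ up to G is 11 semitones, a half step narrower than a perfect octave, so the interval is diminished.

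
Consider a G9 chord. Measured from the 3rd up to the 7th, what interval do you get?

diminished fifth

Spelling the chord: G B D F A.
So we need the interval from B up to F.
From B to F: 6 semitones over a fifth = diminished.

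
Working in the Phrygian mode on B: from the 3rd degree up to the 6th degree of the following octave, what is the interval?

The scale runs B C D E F# G A.
The 3rd degree is D and the 6th degree (up an octave) is G.
D up to G spans 11 letter names and 17 semitones — a perfect eleventh.

perfect 11th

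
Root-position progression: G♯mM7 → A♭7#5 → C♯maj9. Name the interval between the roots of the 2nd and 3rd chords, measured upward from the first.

The roots are A♭ and C♯.
From A♭ to C♯: 5 semitones over a third = augmented.

augmented third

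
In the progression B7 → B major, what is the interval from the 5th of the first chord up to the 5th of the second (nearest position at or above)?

P1

B7 has F# as its 5th, and B major has F# as its 5th.
From F# to F# is 0 semitones, exactly the perfect unison.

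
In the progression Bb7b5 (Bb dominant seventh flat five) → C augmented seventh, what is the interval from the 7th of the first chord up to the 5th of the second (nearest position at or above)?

augmented seventh

The 7th of Bb7b5 (Bb dominant seventh flat five) is Ab; the 5th of C augmented seventh is G#.
7 letter names make it a seventh; at 12 semitones (a half step wider than major) the quality is augmented.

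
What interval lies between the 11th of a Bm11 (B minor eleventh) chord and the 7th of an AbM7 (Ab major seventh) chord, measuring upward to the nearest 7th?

minor 3rd

The 11th of Bm11 (B minor eleventh) is E; the 7th of AbM7 (Ab major seventh) is G.
3 letter names make it a third; at 3 semitones (a half step narrower than major) the quality is minor.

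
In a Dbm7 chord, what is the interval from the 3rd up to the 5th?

Db minor seventh: Db-Fb-Ab-Cb.
So we need the interval from Fb up to Ab.
Fb up to Ab spans 3 letter names and 4 semitones — a major third.

major 3rd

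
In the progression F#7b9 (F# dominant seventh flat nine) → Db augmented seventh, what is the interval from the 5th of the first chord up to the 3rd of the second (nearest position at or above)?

diminished fourth

The 5th of F#7b9 (F# dominant seventh flat nine) is C#; the 3rd of Db augmented seventh is F.
4 letter names make it a fourth; at 4 semitones (a half step narrower than perfect) the quality is diminished.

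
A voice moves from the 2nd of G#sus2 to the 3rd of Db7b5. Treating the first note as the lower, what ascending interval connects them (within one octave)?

diminished sixth

The 2nd of G#sus2 is A#; the 3rd of Db7b5 is F.
A# up to F is 7 semitones, a whole step narrower than a major sixth, so the interval is diminished.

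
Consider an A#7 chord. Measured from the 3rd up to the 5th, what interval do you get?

minor third

Spelling the chord: A#–C##–E#–G#.
So we need the interval from C## up to E#.
3 letter names make it a third; at 3 semitones (a half step narrower than major) the quality is minor.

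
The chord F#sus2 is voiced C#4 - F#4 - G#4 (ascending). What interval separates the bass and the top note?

perfect fifth

The outer voices are C#4 and G#4.
C# up to G# spans 5 letter names and 7 semitones — a perfect fifth.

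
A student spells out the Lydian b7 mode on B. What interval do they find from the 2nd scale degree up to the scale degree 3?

major 2nd

Spelling the Lydian b7 mode on B: B C♯ D♯ E♯ F♯ G♯ A.
2nd scale degree = C♯; degree 3 = D♯.
From C♯ to D♯ is 2 semitones, exactly the major second.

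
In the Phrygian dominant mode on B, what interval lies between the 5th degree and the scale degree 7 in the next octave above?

minor tenth

Spelling the Phrygian dominant mode on B: B C D# E F# G A.
5th degree = F#; scale degree 7 (up an octave) = A.
F# up to A is 15 semitones, a half step narrower than a major tenth, so the interval is minor.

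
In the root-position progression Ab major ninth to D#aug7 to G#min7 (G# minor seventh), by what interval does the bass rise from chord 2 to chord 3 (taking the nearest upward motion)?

perfect fourth

The roots are D# and G#.
D# up to G# spans 4 letter names and 5 semitones — a perfect fourth.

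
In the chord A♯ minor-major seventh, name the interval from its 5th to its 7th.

M3

Spelling the chord: A♯–C♯–E♯–G𝄪.
That puts E♯ below G𝄪.
Counting 3 letters and 4 half steps from E♯ gives a major third.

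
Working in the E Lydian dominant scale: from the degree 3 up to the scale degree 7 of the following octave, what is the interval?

E lydian dominant: E F# G# A# B C# D.
The degree 3 is G# and the 7th scale degree (up an octave) is D.
12 letter names make it a twelfth; at 18 semitones (a half step narrower than perfect) the quality is diminished.

diminished 12th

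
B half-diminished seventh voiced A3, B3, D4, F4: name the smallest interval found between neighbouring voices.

Adjacent intervals: A3→B3 = major second; B3→D4 = minor third; D4→F4 = minor third.
The smallest is A3 to B3, a major second (2 semitones).

M2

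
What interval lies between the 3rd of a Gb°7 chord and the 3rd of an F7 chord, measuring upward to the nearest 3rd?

augmented seventh

Gb°7 has Bbb as its 3rd, and F7 has A as its 3rd.
Bbb up to A is 12 semitones, a half step wider than a major seventh, so the interval is augmented.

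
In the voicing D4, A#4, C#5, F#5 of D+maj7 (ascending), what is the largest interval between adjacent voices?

augmented 5th

Adjacent intervals: D4→A#4 = augmented fifth; A#4→C#5 = minor third; C#5→F#5 = perfect fourth.
The largest is D4 to A#4, an augmented fifth (8 semitones).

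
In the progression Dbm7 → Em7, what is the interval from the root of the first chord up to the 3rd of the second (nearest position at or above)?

Dbm7 has Db as its root, and Em7 has G as its 3rd.
4 letter names make it a fourth; at 6 semitones (a half step wider than perfect) the quality is augmented.

augmented 4th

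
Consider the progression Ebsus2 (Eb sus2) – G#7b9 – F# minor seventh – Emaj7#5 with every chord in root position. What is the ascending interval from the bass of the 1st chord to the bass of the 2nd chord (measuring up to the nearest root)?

The roots are Eb and G#.
From Eb to G#: 5 semitones over a third = augmented.

augmented 3rd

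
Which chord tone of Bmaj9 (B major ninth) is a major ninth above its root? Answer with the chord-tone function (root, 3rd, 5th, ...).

B major ninth: B, D#, F#, A#, C#.
The root is B. A major ninth above B is C#.
C# is the chord's 9th.

9th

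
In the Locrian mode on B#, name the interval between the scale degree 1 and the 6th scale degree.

minor sixth

Spelling the Locrian mode on B#: B# C# D# E# F# G# A#.
The scale degree 1 is B# and the 6th scale degree is G#.
From B# to G#: 8 semitones over a sixth = minor.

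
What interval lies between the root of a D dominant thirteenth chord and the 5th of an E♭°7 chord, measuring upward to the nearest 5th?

The root of D dominant thirteenth is D; the 5th of E♭°7 is B𝄫.
6 letter names make it a sixth; at 7 semitones (a whole step narrower than major) the quality is diminished.

diminished 6th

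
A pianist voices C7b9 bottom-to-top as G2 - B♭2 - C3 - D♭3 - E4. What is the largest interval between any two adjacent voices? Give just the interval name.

Adjacent intervals: G2→B♭2 = minor third; B♭2→C3 = major second; C3→D♭3 = minor second; D♭3→E4 = augmented ninth.
The largest is D♭3 to E4, an augmented ninth (15 semitones).

augmented ninth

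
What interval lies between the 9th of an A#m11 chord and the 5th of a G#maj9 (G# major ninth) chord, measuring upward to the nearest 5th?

m3

The 9th of A#m11 is B#; the 5th of G#maj9 (G# major ninth) is D#.
B# up to D# is 3 semitones, a half step narrower than a major third, so the interval is minor.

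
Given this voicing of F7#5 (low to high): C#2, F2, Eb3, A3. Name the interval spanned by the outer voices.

minor thirteenth

The outer voices are C#2 and A3.
From C# to A: 20 semitones over a thirteenth = minor.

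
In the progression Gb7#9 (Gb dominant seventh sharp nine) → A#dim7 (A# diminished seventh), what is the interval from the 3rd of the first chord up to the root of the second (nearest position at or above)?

Gb7#9 (Gb dominant seventh sharp nine) has Bb as its 3rd, and A#dim7 (A# diminished seventh) has A# as its root.
7 letter names make it a seventh; at 12 semitones (a half step wider than major) the quality is augmented.

A7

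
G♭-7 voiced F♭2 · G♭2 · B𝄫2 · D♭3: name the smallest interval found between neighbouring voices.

major second

Adjacent intervals: F♭2→G♭2 = major second; G♭2→B𝄫2 = minor third; B𝄫2→D♭3 = major third.
The smallest is F♭2 to G♭2, a major second (2 semitones).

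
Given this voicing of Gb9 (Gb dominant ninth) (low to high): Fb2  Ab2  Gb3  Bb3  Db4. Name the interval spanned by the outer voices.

The outer voices are Fb2 and Db4.
From Fb to Db is 21 semitones, exactly the major thirteenth.

M13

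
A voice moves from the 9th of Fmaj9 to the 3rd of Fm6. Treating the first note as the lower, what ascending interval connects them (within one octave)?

Fmaj9 has G as its 9th, and Fm6 has Ab as its 3rd.
From G to Ab: 1 semitone over a second = minor.

minor 2nd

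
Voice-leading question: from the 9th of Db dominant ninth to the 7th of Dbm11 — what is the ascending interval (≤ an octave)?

minor sixth

The 9th of Db dominant ninth is Eb; the 7th of Dbm11 is Cb.
From Eb to Cb: 8 semitones over a sixth = minor.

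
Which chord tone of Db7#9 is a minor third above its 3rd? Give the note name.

Db dominant seventh sharp nine is spelled Db-F-Ab-Cb-E.
The 3rd is F. A minor third above F is Ab.
Ab is the chord's 5th.

Ab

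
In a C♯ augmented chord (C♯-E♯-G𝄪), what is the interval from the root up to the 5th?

So we need the interval from C♯ up to G𝄪.
C♯ up to G𝄪 is 8 semitones, a half step wider than a perfect fifth, so the interval is augmented.

augmented fifth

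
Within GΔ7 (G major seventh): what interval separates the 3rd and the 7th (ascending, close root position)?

Spelling the chord: G–B–D–F#.
The 3rd is B and the 7th is F#.
B up to F# spans 5 letter names and 7 semitones — a perfect fifth.

P5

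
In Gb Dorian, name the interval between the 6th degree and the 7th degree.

minor second

The scale runs Gb Ab Bbb Cb Db Eb Fb.
So we need the interval from Eb up to Fb.
2 letter names make it a second; at 1 semitone (a half step narrower than major) the quality is minor.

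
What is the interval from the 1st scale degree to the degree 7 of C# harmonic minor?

Spelling C# harmonic minor: C# D# E F# G# A B#.
That puts C# below B#.
C# up to B# spans 7 letter names and 11 semitones — a major seventh.

major seventh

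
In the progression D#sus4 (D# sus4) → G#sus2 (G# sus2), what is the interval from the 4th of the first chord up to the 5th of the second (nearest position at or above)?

perfect 5th

The 4th of D#sus4 (D# sus4) is G#; the 5th of G#sus2 (G# sus2) is D#.
G# up to D# spans 5 letter names and 7 semitones — a perfect fifth.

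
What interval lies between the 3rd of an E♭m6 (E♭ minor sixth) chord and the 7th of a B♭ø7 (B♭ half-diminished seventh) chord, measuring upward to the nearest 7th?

The 3rd of E♭m6 (E♭ minor sixth) is G♭; the 7th of B♭ø7 (B♭ half-diminished seventh) is A♭.
G♭ up to A♭ spans 2 letter names and 2 semitones — a major second.

major second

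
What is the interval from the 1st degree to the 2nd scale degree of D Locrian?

minor second

Spelling D Locrian: D Eb F G Ab Bb C.
The 1st degree is D and the degree 2 is Eb.
2 letter names make it a second; at 1 semitone (a half step narrower than major) the quality is minor.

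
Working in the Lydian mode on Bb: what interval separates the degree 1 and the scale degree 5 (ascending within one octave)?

The scale runs Bb C D E F G A.
Degree 1 = Bb; degree 5 = F.
From Bb to F is 7 semitones, exactly the perfect fifth.

perfect fifth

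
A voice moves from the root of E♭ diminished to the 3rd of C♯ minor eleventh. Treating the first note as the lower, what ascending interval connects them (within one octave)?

augmented unison

E♭ diminished has E♭ as its root, and C♯ minor eleventh has E as its 3rd.
1 letter names make it a unison; at 1 semitone (a half step wider than perfect) the quality is augmented.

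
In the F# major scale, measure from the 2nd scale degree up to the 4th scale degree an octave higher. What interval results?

minor tenth

The scale runs F# G# A# B C# D# E#.
So we need the interval from G# up to B.
From G# to B: 15 semitones over a tenth = minor.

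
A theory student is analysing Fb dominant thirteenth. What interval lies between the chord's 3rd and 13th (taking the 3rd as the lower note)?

The chord tones of Fb dominant thirteenth are Fb Ab Cb Ebb Gb Db.
That puts Ab below Db.
From Ab to Db is 17 semitones, exactly the perfect eleventh.

perfect eleventh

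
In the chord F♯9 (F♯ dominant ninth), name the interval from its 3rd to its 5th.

Spelling the chord: F♯–A♯–C♯–E–G♯.
The 3rd is A♯ and the 5th is C♯.
From A♯ to C♯: 3 semitones over a third = minor.

minor third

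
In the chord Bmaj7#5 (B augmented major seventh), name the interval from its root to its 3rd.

B+maj7: B-D#-F##-A#.
That puts B below D#.
Counting 3 letters and 4 half steps from B gives a major third.

major third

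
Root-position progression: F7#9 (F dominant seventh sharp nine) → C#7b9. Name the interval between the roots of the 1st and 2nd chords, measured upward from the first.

The roots are F and C#.
5 letter names make it a fifth; at 8 semitones (a half step wider than perfect) the quality is augmented.

augmented fifth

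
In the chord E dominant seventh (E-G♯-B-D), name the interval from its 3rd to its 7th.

diminished fifth

So we need the interval from G♯ up to D.
From G♯ to D: 6 semitones over a fifth = diminished.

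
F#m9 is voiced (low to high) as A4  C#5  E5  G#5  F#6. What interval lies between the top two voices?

m7

Those voices are G#5 and F#6.
From G# to F#: 10 semitones over a seventh = minor.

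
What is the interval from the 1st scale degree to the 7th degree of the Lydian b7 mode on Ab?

The scale runs Ab Bb C D Eb F Gb.
So we need the interval from Ab up to Gb.
Ab up to Gb is 10 semitones, a half step narrower than a major seventh, so the interval is minor.

minor seventh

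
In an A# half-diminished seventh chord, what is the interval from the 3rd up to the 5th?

A#ø (A# half-diminished seventh): A#-C#-E-G#.
So we need the interval from C# up to E.
From C# to E: 3 semitones over a third = minor.

minor third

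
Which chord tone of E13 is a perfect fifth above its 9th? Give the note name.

The chord tones of E dominant thirteenth are E-G♯-B-D-F♯-C♯.
The 9th is F♯. A perfect fifth above F♯ is C♯.
C♯ is the chord's 13th.

C#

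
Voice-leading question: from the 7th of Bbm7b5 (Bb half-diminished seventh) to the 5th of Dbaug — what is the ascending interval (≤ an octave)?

augmented unison

Bbm7b5 (Bb half-diminished seventh) has Ab as its 7th, and Dbaug has A as its 5th.
1 letter names make it a unison; at 1 semitone (a half step wider than perfect) the quality is augmented.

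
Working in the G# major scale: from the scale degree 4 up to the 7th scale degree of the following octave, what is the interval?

augmented eleventh

Spelling the G# major scale: G# A# B# C# D# E# F##.
That puts C# below F##.
From C# to F##: 18 semitones over an eleventh = augmented.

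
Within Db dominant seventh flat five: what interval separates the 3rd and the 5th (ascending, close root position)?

Spelling the chord: Db–F–Abb–Cb.
3rd = F; 5th = Abb.
3 letter names make it a third; at 2 semitones (a whole step narrower than major) the quality is diminished.

d3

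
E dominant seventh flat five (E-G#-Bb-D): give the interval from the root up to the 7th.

minor seventh

That puts E below D.
E up to D is 10 semitones, a half step narrower than a major seventh, so the interval is minor.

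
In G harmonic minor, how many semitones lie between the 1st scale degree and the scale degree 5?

The scale is G A B♭ C D E♭ F♯.
G up to D is a perfect fifth — 7 semitones.

7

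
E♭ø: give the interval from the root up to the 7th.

The chord tones of E♭ø are E♭ G♭ B𝄫 D♭.
So we need the interval from E♭ up to D♭.
From E♭ to D♭: 10 semitones over a seventh = minor.

minor seventh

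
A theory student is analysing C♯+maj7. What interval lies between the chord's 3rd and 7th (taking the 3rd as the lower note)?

P5

The chord tones of C♯maj7#5 are C♯-E♯-G𝄪-B♯.
3rd = E♯; 7th = B♯.
From E♯ to B♯ is 7 semitones, exactly the perfect fifth.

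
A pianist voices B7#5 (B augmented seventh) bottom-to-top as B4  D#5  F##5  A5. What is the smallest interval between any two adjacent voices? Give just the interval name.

diminished third

Adjacent intervals: B4→D#5 = major third; D#5→F##5 = major third; F##5→A5 = diminished third.
The smallest is F##5 to A5, a diminished third (2 semitones).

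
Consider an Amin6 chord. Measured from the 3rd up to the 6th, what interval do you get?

augmented 4th

Amin6 (A minor sixth) is spelled A-C-E-F#.
The 3rd is C and the 6th is F#.
From C to F#: 6 semitones over a fourth = augmented.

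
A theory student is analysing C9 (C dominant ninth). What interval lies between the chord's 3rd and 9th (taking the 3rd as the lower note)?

C9: C–E–G–Bb–D.
3rd = E; 9th = D.
From E to D: 10 semitones over a seventh = minor.

minor seventh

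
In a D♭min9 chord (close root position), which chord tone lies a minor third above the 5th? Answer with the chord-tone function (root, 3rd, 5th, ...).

7th

The chord tones of D♭ minor ninth are D♭–F♭–A♭–C♭–E♭.
The 5th is A♭. A minor third above A♭ is C♭.
C♭ is the chord's 7th.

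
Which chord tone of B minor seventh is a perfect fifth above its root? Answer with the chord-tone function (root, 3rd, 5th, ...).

Bmin7: B–D–F♯–A.
The root is B. A perfect fifth above B is F♯.
F♯ is the chord's 5th.

5th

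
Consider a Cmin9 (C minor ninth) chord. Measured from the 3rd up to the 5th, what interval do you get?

Spelling the chord: C-E♭-G-B♭-D.
So we need the interval from E♭ up to G.
E♭ up to G spans 3 letter names and 4 semitones — a major third.

major 3rd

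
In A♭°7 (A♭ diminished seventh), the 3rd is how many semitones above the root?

3

A♭dim7: A♭–C♭–E𝄫–G𝄫.
A♭ to C♭ is a minor third: 3 semitones.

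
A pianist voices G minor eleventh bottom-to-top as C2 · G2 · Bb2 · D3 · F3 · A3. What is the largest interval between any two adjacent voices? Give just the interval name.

Adjacent intervals: C2→G2 = perfect fifth; G2→Bb2 = minor third; Bb2→D3 = major third; D3→F3 = minor third; F3→A3 = major third.
The largest is C2 to G2, a perfect fifth (7 semitones).

P5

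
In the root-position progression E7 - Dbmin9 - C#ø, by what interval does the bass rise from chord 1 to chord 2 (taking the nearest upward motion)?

diminished seventh

The roots are E and Db.
E up to Db is 9 semitones, a whole step narrower than a major seventh, so the interval is diminished.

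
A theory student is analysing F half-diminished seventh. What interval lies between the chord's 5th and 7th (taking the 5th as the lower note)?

Spelling the chord: F–Ab–Cb–Eb.
So we need the interval from Cb up to Eb.
Cb up to Eb spans 3 letter names and 4 semitones — a major third.

major third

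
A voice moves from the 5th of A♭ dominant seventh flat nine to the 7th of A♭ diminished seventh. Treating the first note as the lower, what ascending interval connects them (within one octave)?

diminished third

A♭ dominant seventh flat nine has E♭ as its 5th, and A♭ diminished seventh has G𝄫 as its 7th.
E♭ up to G𝄫 is 2 semitones, a whole step narrower than a major third, so the interval is diminished.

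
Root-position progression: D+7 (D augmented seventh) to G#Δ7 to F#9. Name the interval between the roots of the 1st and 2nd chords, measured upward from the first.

The roots are D and G#.
From D to G#: 6 semitones over a fourth = augmented.

augmented fourth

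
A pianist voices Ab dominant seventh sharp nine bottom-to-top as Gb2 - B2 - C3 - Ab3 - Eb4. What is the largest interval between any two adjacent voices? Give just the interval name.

Adjacent intervals: Gb2→B2 = augmented third; B2→C3 = minor second; C3→Ab3 = minor sixth; Ab3→Eb4 = perfect fifth.
The largest is C3 to Ab3, a minor sixth (8 semitones).

minor sixth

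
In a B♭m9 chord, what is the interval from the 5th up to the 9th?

P5

The chord tones of B♭min9 (B♭ minor ninth) are B♭ D♭ F A♭ C.
So we need the interval from F up to C.
Counting 5 letters and 7 half steps from F gives a perfect fifth.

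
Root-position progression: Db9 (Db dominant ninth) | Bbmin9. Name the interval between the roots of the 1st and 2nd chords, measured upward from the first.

major sixth

The roots are Db and Bb.
From Db to Bb is 9 semitones, exactly the major sixth.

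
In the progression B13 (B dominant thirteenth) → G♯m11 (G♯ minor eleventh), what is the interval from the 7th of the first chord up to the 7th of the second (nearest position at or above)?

The 7th of B13 (B dominant thirteenth) is A; the 7th of G♯m11 (G♯ minor eleventh) is F♯.
A up to F♯ spans 6 letter names and 9 semitones — a major sixth.

major sixth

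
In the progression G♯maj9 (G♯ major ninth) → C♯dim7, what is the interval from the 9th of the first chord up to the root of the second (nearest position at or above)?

minor third

G♯maj9 (G♯ major ninth) has A♯ as its 9th, and C♯dim7 has C♯ as its root.
3 letter names make it a third; at 3 semitones (a half step narrower than major) the quality is minor.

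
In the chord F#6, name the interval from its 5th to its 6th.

F#6: F# A# C# D#.
The 5th is C# and the 6th is D#.
C# up to D# spans 2 letter names and 2 semitones — a major second.

major 2nd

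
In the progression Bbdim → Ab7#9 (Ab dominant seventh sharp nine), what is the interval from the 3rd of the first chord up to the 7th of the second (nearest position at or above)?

perfect fourth

Bbdim has Db as its 3rd, and Ab7#9 (Ab dominant seventh sharp nine) has Gb as its 7th.
From Db to Gb is 5 semitones, exactly the perfect fourth.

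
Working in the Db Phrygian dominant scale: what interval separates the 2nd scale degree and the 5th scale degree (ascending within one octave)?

augmented 4th

Db phrygian dominant: Db Ebb F Gb Ab Bbb Cb.
So we need the interval from Ebb up to Ab.
4 letter names make it a fourth; at 6 semitones (a half step wider than perfect) the quality is augmented.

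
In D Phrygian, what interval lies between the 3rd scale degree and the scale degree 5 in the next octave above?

Spelling D Phrygian: D Eb F G A Bb C.
3rd scale degree = F; degree 5 (up an octave) = A.
Counting 10 letters and 16 half steps from F gives a major tenth.

major 10th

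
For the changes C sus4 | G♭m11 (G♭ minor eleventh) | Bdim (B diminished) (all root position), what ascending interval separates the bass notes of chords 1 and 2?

The roots are C and G♭.
From C to G♭: 6 semitones over a fifth = diminished.

diminished fifth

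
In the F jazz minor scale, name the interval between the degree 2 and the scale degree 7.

The scale runs F G A♭ B♭ C D E.
So we need the interval from G up to E.
Counting 6 letters and 9 half steps from G gives a major sixth.

major 6th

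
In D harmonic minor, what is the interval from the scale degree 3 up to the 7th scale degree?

augmented fifth

Spelling D harmonic minor: D E F G A Bb C#.
That puts F below C#.
From F to C#: 8 semitones over a fifth = augmented.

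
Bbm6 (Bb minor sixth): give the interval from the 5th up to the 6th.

major second

Spelling the chord: Bb Db F G.
So we need the interval from F up to G.
From F to G is 2 semitones, exactly the major second.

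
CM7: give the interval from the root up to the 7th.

major 7th

Cmaj7 is spelled C-E-G-B.
Root = C; 7th = B.
C up to B spans 7 letter names and 11 semitones — a major seventh.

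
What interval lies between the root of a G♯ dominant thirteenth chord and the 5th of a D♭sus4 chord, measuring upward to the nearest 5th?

diminished 2nd

The root of G♯ dominant thirteenth is G♯; the 5th of D♭sus4 is A♭.
2 letter names make it a second; at 0 semitones (a whole step narrower than major) the quality is diminished.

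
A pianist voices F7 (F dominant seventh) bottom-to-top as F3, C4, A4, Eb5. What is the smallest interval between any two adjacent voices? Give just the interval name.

Adjacent intervals: F3→C4 = perfect fifth; C4→A4 = major sixth; A4→Eb5 = diminished fifth.
The smallest is A4 to Eb5, a diminished fifth (6 semitones).

diminished fifth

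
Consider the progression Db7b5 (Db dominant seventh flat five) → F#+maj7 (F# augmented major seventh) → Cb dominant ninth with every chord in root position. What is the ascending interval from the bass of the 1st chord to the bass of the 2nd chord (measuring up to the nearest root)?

The roots are Db and F#.
From Db to F#: 5 semitones over a third = augmented.

augmented third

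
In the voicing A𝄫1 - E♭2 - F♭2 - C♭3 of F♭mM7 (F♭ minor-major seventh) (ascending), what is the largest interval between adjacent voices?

Adjacent intervals: A𝄫1→E♭2 = augmented fifth; E♭2→F♭2 = minor second; F♭2→C♭3 = perfect fifth.
The largest is A𝄫1 to E♭2, an augmented fifth (8 semitones).

A5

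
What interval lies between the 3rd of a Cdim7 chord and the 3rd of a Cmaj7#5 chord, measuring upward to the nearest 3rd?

augmented unison

Cdim7 has Eb as its 3rd, and Cmaj7#5 has E as its 3rd.
Eb up to E is 1 semitone, a half step wider than a perfect unison, so the interval is augmented.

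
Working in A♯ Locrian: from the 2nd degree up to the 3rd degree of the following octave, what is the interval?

Spelling A♯ Locrian: A♯ B C♯ D♯ E F♯ G♯.
2nd degree = B; 3rd scale degree (up an octave) = C♯.
Counting 9 letters and 14 half steps from B gives a major ninth.

major 9th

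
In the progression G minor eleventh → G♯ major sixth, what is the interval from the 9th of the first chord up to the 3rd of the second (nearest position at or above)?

The 9th of G minor eleventh is A; the 3rd of G♯ major sixth is B♯.
A up to B♯ is 3 semitones, a half step wider than a major second, so the interval is augmented.

augmented second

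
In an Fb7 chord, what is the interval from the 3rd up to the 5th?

Spelling the chord: Fb–Ab–Cb–Ebb.
So we need the interval from Ab up to Cb.
From Ab to Cb: 3 semitones over a third = minor.

minor third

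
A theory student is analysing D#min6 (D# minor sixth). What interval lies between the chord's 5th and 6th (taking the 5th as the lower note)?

major second

D#m6: D#, F#, A#, B#.
That puts A# below B#.
From A# to B# is 2 semitones, exactly the major second.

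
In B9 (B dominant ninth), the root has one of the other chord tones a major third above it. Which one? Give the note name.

D#

B dominant ninth is spelled B, D#, F#, A, C#.
The root is B. A major third above B is D#.
D# is the chord's 3rd.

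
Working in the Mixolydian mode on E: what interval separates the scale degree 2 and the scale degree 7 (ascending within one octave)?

minor sixth

The scale runs E F♯ G♯ A B C♯ D.
That puts F♯ below D.
From F♯ to D: 8 semitones over a sixth = minor.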